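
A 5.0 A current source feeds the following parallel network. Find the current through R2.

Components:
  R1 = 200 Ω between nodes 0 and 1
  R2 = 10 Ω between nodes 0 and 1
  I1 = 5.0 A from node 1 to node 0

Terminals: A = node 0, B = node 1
All resistors sit directly between nodes 0 and 1, so they are in parallel and share one voltage V; the full source current 5 A splits among them.
1/R_par = 1/200 + 1/10 = 0.105 S  =>  R_par = 9.524 Ω
V = I × R_par = 5 × 9.524 = 47.62 V
I_R2 = V/R2 = 47.62/10 = 4.762 A

Final answer: 4.762 A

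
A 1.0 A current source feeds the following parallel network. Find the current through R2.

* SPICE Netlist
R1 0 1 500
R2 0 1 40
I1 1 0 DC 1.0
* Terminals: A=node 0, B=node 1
All resistors sit directly between nodes 0 and 1, so they are in parallel and share one voltage V; the full source current 1 A splits among them.
1/R_par = 1/500 + 1/40 = 0.027 S  =>  R_par = 37.04 Ω
V = I × R_par = 1 × 37.04 = 37.04 V
I_R2 = V/R2 = 37.04/40 = 0.9259 A

Final answer: 0.9259 A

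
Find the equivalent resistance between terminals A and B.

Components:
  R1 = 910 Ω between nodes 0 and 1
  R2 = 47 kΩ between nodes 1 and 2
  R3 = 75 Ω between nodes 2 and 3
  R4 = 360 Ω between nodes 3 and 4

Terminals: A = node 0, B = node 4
Reduce the network between node 0 (A) and node 4 (B) by series/parallel combination:
  Rs1 = R1 + R2 (series, joined only at node 1) = 910 + 47000 = 47910 Ω
  Rs2 = R3 + Rs1 (series, joined only at node 2) = 75 + 47910 = 47980 Ω
  Rs3 = R4 + Rs2 (series, joined only at node 3) = 360 + 47980 = 48340 Ω
R_eq = 48.34 kΩ

Final answer: 48.34 kΩ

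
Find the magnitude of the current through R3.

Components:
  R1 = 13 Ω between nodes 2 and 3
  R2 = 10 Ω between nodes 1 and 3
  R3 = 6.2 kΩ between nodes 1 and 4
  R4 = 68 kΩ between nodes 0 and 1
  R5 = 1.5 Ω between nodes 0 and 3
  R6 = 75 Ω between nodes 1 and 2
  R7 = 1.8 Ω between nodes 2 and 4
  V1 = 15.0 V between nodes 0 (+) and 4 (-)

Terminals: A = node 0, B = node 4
Nodal analysis, taking node 4 as the 0 V reference.
Source V1 fixes V_0 = 15 V.
KCL at each unknown node (sum of currents leaving = 0; resistances in Ω):
  Node 1: (V_1 - V_3)/10 + (V_1 - 0)/6200 + (V_1 - 15)/68000 + (V_1 - V_2)/75 = 0
  Node 2: (V_2 - V_3)/13 + (V_2 - V_1)/75 + (V_2 - 0)/1.8 = 0
  Node 3: (V_3 - V_2)/13 + (V_3 - V_1)/10 + (V_3 - 15)/1.5 = 0
Collecting terms (coefficients in siemens):
  0.1135·V_1 - 0.01333·V_2 - 0.1·V_3 = 0.0002206
  0.6458·V_2 - 0.01333·V_1 - 0.07692·V_3 = 0
  0.8436·V_3 - 0.1·V_1 - 0.07692·V_2 = 10
Solving these 3 simultaneous equations (Gaussian elimination) gives:
  V_1 = 12.07 V, V_2 = 1.852 V, V_3 = 13.45 V
I_R3 = (V_1 - V_4)/R3 = (12.07 - 0)/6200 = 0.001947 A
|I_R3| = 0.001947 A

Final answer: |I_R3| = 0.001947 A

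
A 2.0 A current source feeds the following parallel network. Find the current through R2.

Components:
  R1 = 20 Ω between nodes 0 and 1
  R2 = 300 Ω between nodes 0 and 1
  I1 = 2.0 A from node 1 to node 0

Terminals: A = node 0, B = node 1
All resistors sit directly between nodes 0 and 1, so they are in parallel and share one voltage V; the full source current 2 A splits among them.
1/R_par = 1/20 + 1/300 = 0.05333 S  =>  R_par = 18.75 Ω
V = I × R_par = 2 × 18.75 = 37.5 V
I_R2 = V/R2 = 37.5/300 = 0.125 A

Final answer: 0.125 A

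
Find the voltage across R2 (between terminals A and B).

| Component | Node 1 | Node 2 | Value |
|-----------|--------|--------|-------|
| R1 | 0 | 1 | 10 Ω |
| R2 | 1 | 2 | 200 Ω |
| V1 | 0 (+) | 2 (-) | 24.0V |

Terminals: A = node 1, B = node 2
R1 and R2 are in series across V1 (node 0 → node 1 → node 2), and the output A–B is taken across R2, so this is a voltage divider.
Series current: I = V1/(R1 + R2) = 24/(10 + 200) = 24/210 = 0.1143 A
V_R2 = I × R2 = V1 × R2/(R1 + R2) = 24 × 200/210 = 22.86 V

Final answer: 22.86 V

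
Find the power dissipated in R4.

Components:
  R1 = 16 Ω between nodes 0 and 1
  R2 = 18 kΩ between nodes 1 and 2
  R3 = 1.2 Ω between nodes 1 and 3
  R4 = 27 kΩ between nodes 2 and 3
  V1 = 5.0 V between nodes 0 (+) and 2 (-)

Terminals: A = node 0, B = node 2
Nodal analysis, taking node 2 as the 0 V reference.
Source V1 fixes V_0 = 5 V.
KCL at each unknown node (sum of currents leaving = 0; resistances in Ω):
  Node 1: (V_1 - 5)/16 + (V_1 - 0)/18000 + (V_1 - V_3)/1.2 = 0
  Node 3: (V_3 - V_1)/1.2 + (V_3 - 0)/27000 = 0
Collecting terms (coefficients in siemens):
  0.8959·V_1 - 0.8333·V_3 = 0.3125
  0.8334·V_3 - 0.8333·V_1 = 0
Determinant D = (0.8959)(0.8334) - (-0.8333)(-0.8333) = 0.05216
V_1 = [(0.3125)(0.8334) - (-0.8333)(0)]/D = 4.993 V
V_3 = [(0.8959)(0) - (0.3125)(-0.8333)]/D = 4.992 V
I_R4 = (V_2 - V_3)/R4 = (0 - 4.992)/27000 = -0.0001849 A
P_R4 = I_R4² × R4 = (-0.0001849)² × 27000 = 0.0009231 W

Final answer: 0.0009231 W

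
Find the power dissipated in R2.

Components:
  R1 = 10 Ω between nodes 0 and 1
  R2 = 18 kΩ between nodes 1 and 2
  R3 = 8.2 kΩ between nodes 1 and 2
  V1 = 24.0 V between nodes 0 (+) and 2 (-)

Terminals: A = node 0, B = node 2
Nodal analysis, taking node 2 as the 0 V reference.
Source V1 fixes V_0 = 24 V.
KCL at each unknown node (sum of currents leaving = 0; resistances in Ω):
  Node 1: (V_1 - 24)/10 + (V_1 - 0)/18000 + (V_1 - 0)/8200 = 0
Collecting terms: 0.1002 × V_1 = 2.4  =>  V_1 = 23.96 V
I_R2 = (V_1 - V_2)/R2 = (23.96 - 0)/18000 = 0.001331 A
P_R2 = I_R2² × R2 = (0.001331)² × 18000 = 0.03189 W

Final answer: 0.03189 W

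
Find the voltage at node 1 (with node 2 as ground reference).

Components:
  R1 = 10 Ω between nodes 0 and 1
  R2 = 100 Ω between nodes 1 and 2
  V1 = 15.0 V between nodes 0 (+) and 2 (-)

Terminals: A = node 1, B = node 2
Nodal analysis, taking node 2 as the 0 V reference.
Source V1 fixes V_0 = 15 V.
KCL at each unknown node (sum of currents leaving = 0; resistances in Ω):
  Node 1: (V_1 - 15)/10 + (V_1 - 0)/100 = 0
Collecting terms: 0.11 × V_1 = 1.5  =>  V_1 = 13.64 V
The requested potential is V_1 = 13.64 V.

Final answer: V_1 = 13.64 V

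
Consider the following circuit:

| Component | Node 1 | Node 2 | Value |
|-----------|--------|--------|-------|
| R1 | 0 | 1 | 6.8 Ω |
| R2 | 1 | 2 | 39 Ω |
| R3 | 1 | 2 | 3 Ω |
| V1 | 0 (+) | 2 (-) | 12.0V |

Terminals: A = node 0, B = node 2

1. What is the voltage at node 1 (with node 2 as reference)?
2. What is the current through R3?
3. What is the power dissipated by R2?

Nodal analysis, taking node 2 as the 0 V reference.
Source V1 fixes V_0 = 12 V.
KCL at each unknown node (sum of currents leaving = 0; resistances in Ω):
  Node 1: (V_1 - 12)/6.8 + (V_1 - 0)/39 + (V_1 - 0)/3 = 0
Collecting terms: 0.506 × V_1 = 1.765  =>  V_1 = 3.487 V
Part 1:
  Read off the nodal solution: V_1 = 3.487 V
Part 2:
  I_R3 = (V_1 - V_2)/R3 = (3.487 - 0)/3 = 1.162 A
  Magnitude: I_R3 = 1.162 A
Part 3:
  I_R2 = (V_1 - V_2)/R2 = (3.487 - 0)/39 = 0.08942 A
  P_R2 = I_R2² × R2 = (0.08942)² × 39 = 0.3118 W

Final answers:
1. V_1 = 3.487 V
2. I_R3 = 1.162 A
3. P_R2 = 0.3118 W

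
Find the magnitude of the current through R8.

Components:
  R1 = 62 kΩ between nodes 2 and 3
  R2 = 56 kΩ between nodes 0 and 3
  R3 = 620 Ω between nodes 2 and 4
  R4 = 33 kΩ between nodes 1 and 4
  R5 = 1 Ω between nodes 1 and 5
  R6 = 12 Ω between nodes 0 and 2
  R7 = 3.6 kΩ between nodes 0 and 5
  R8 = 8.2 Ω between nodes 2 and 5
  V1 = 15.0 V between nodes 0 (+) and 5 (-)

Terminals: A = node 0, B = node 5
Nodal analysis, taking node 5 as the 0 V reference.
Source V1 fixes V_0 = 15 V.
KCL at each unknown node (sum of currents leaving = 0; resistances in Ω):
  Node 1: (V_1 - V_4)/33000 + (V_1 - 0)/1 = 0
  Node 2: (V_2 - V_3)/62000 + (V_2 - V_4)/620 + (V_2 - 15)/12 + (V_2 - 0)/8.2 = 0
  Node 3: (V_3 - V_2)/62000 + (V_3 - 15)/56000 = 0
  Node 4: (V_4 - V_2)/620 + (V_4 - V_1)/33000 = 0
Collecting terms (coefficients in siemens):
  1·V_1 - 0.0000303·V_4 = 0
  0.2069·V_2 - 0.00001613·V_3 - 0.001613·V_4 = 1.25
  0.00003399·V_3 - 0.00001613·V_2 = 0.0002679
  0.001643·V_4 - 0.0000303·V_1 - 0.001613·V_2 = 0
Solving these 4 simultaneous equations (Gaussian elimination) gives:
  V_1 = 0.0001811 V, V_2 = 6.089 V, V_3 = 10.77 V, V_4 = 5.976 V
I_R8 = (V_2 - V_5)/R8 = (6.089 - 0)/8.2 = 0.7425 A
|I_R8| = 0.7425 A

Final answer: |I_R8| = 0.7425 A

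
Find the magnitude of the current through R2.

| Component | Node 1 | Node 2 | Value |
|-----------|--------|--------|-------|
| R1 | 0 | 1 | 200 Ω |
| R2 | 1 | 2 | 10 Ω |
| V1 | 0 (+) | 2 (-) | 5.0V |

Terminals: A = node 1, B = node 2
Nodal analysis, taking node 2 as the 0 V reference.
Source V1 fixes V_0 = 5 V.
KCL at each unknown node (sum of currents leaving = 0; resistances in Ω):
  Node 1: (V_1 - 5)/200 + (V_1 - 0)/10 = 0
Collecting terms: 0.105 × V_1 = 0.025  =>  V_1 = 0.2381 V
I_R2 = (V_1 - V_2)/R2 = (0.2381 - 0)/10 = 0.02381 A
|I_R2| = 0.02381 A

Final answer: |I_R2| = 0.02381 A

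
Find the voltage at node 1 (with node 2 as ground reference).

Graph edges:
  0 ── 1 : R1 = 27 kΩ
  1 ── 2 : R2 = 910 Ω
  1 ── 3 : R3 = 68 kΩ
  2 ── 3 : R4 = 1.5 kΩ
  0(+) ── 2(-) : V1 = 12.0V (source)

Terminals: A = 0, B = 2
Nodal analysis, taking node 2 as the 0 V reference.
Source V1 fixes V_0 = 12 V.
KCL at each unknown node (sum of currents leaving = 0; resistances in Ω):
  Node 1: (V_1 - 12)/27000 + (V_1 - 0)/910 + (V_1 - V_3)/68000 = 0
  Node 3: (V_3 - V_1)/68000 + (V_3 - 0)/1500 = 0
Collecting terms (coefficients in siemens):
  0.001151·V_1 - 0.00001471·V_3 = 0.0004444
  0.0006814·V_3 - 0.00001471·V_1 = 0
Determinant D = (0.001151)(0.0006814) - (-0.00001471)(-0.00001471) = 0.0000007838
V_1 = [(0.0004444)(0.0006814) - (-0.00001471)(0)]/D = 0.3864 V
V_3 = [(0.001151)(0) - (0.0004444)(-0.00001471)]/D = 0.008339 V
The requested potential is V_1 = 0.3864 V.

Final answer: V_1 = 0.3864 V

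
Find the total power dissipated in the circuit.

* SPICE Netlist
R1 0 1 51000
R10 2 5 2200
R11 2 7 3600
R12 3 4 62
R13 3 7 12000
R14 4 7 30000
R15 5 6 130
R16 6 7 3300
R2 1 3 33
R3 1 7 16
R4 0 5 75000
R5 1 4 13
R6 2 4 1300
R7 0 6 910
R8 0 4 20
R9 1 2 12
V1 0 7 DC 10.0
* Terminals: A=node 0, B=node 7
Nodal analysis, taking node 7 as the 0 V reference.
Source V1 fixes V_0 = 10 V.
KCL at each unknown node (sum of currents leaving = 0; resistances in Ω):
  Node 1: (V_1 - 10)/51000 + (V_1 - V_3)/33 + (V_1 - 0)/16 + (V_1 - V_4)/13 + (V_1 - V_2)/12 = 0
  Node 2: (V_2 - V_4)/1300 + (V_2 - V_1)/12 + (V_2 - V_5)/2200 + (V_2 - 0)/3600 = 0
  Node 3: (V_3 - V_1)/33 + (V_3 - V_4)/62 + (V_3 - 0)/12000 = 0
  Node 4: (V_4 - V_1)/13 + (V_4 - V_2)/1300 + (V_4 - 10)/20 + (V_4 - V_3)/62 + (V_4 - 0)/30000 = 0
  Node 5: (V_5 - 10)/75000 + (V_5 - V_2)/2200 + (V_5 - V_6)/130 = 0
  Node 6: (V_6 - 10)/910 + (V_6 - V_5)/130 + (V_6 - 0)/3300 = 0
Collecting terms (coefficients in siemens):
  0.2531·V_1 - 0.08333·V_2 - 0.0303·V_3 - 0.07692·V_4 = 0.0001961
  0.08483·V_2 - 0.08333·V_1 - 0.0007692·V_4 - 0.0004545·V_5 = 0
  0.04652·V_3 - 0.0303·V_1 - 0.01613·V_4 = 0
  0.1439·V_4 - 0.07692·V_1 - 0.0007692·V_2 - 0.01613·V_3 = 0.5
  0.00816·V_5 - 0.0004545·V_2 - 0.007692·V_6 = 0.0001333
  0.009094·V_6 - 0.007692·V_5 = 0.01099
Solving these 6 simultaneous equations (Gaussian elimination) gives:
  V_1 = 3.382 V, V_2 = 3.41 V, V_3 = 4.206 V, V_4 = 5.774 V
  V_5 = 6.639 V, V_6 = 6.824 V
Power in each resistor, P = (ΔV)²/R:
  P_R1 = (10 - 3.382)²/51000 = 0.0008587 W
  P_R2 = (3.382 - 4.206)²/33 = 0.02054 W
  P_R3 = (3.382 - 0)²/16 = 0.715 W
  P_R4 = (10 - 6.639)²/75000 = 0.0001506 W
  P_R5 = (3.382 - 5.774)²/13 = 0.44 W
  P_R6 = (3.41 - 5.774)²/1300 = 0.004298 W
  P_R7 = (10 - 6.824)²/910 = 0.01109 W
  P_R8 = (10 - 5.774)²/20 = 0.8929 W
  P_R9 = (3.382 - 3.41)²/12 = 0.00006561 W
  P_R10 = (3.41 - 6.639)²/2200 = 0.004737 W
  P_R11 = (3.41 - 0)²/3600 = 0.003231 W
  P_R12 = (4.206 - 5.774)²/62 = 0.03968 W
  P_R13 = (4.206 - 0)²/12000 = 0.001474 W
  P_R14 = (5.774 - 0)²/30000 = 0.001111 W
  P_R15 = (6.639 - 6.824)²/130 = 0.0002631 W
  P_R16 = (6.824 - 0)²/3300 = 0.01411 W
P_total = P_R1 + P_R2 + P_R3 + P_R4 + P_R5 + P_R6 + P_R7 + P_R8 + P_R9 + P_R10 + P_R11 + P_R12 + P_R13 + P_R14 + P_R15 + P_R16 = 2.15 W

Final answer: 2.15 W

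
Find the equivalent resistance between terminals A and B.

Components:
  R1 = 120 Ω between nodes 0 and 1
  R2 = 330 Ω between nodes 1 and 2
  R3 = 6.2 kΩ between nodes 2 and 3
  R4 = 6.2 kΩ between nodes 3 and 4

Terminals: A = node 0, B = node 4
Reduce the network between node 0 (A) and node 4 (B) by series/parallel combination:
  Rs1 = R1 + R2 (series, joined only at node 1) = 120 + 330 = 450 Ω
  Rs2 = R3 + Rs1 (series, joined only at node 2) = 6200 + 450 = 6650 Ω
  Rs3 = R4 + Rs2 (series, joined only at node 3) = 6200 + 6650 = 12850 Ω
R_eq = 12.85 kΩ

Final answer: 12.85 kΩ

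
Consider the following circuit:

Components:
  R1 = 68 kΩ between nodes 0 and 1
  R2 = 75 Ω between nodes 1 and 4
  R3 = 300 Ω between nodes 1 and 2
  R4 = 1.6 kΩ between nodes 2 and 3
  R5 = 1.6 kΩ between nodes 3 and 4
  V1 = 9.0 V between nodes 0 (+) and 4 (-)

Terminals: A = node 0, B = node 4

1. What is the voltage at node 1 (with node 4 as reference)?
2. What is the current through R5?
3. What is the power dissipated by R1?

Nodal analysis, taking node 4 as the 0 V reference.
Source V1 fixes V_0 = 9 V.
KCL at each unknown node (sum of currents leaving = 0; resistances in Ω):
  Node 1: (V_1 - 9)/68000 + (V_1 - 0)/75 + (V_1 - V_2)/300 = 0
  Node 2: (V_2 - V_1)/300 + (V_2 - V_3)/1600 = 0
  Node 3: (V_3 - V_2)/1600 + (V_3 - 0)/1600 = 0
Collecting terms (coefficients in siemens):
  0.01668·V_1 - 0.003333·V_2 = 0.0001324
  0.003958·V_2 - 0.003333·V_1 - 0.000625·V_3 = 0
  0.00125·V_3 - 0.000625·V_2 = 0
Solving these 3 simultaneous equations (Gaussian elimination) gives:
  V_1 = 0.009708 V, V_2 = 0.008876 V, V_3 = 0.004438 V
Part 1:
  Read off the nodal solution: V_1 = 0.009708 V
Part 2:
  I_R5 = (V_3 - V_4)/R5 = (0.004438 - 0)/1600 = 0.000002774 A
  Magnitude: I_R5 = 0.000002774 A
Part 3:
  I_R1 = (V_0 - V_1)/R1 = (9 - 0.009708)/68000 = 0.0001322 A
  P_R1 = I_R1² × R1 = (0.0001322)² × 68000 = 0.001189 W

Final answers:
1. V_1 = 0.009708 V
2. I_R5 = 2.774e-06 A
3. P_R1 = 0.001189 W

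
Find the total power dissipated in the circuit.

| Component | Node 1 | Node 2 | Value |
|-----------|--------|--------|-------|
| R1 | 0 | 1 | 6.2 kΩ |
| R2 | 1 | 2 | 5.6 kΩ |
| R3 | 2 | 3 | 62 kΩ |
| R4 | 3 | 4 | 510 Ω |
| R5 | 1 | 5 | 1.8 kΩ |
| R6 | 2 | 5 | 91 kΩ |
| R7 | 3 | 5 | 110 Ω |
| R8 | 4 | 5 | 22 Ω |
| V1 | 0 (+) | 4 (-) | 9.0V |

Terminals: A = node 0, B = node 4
Nodal analysis, taking node 4 as the 0 V reference.
Source V1 fixes V_0 = 9 V.
KCL at each unknown node (sum of currents leaving = 0; resistances in Ω):
  Node 1: (V_1 - 9)/6200 + (V_1 - V_2)/5600 + (V_1 - V_5)/1800 = 0
  Node 2: (V_2 - V_1)/5600 + (V_2 - V_3)/62000 + (V_2 - V_5)/91000 = 0
  Node 3: (V_3 - V_2)/62000 + (V_3 - 0)/510 + (V_3 - V_5)/110 = 0
  Node 5: (V_5 - V_1)/1800 + (V_5 - V_2)/91000 + (V_5 - V_3)/110 + (V_5 - 0)/22 = 0
Collecting terms (coefficients in siemens):
  0.0008954·V_1 - 0.0001786·V_2 - 0.0005556·V_5 = 0.001452
  0.0002057·V_2 - 0.0001786·V_1 - 0.00001613·V_3 - 0.00001099·V_5 = 0
  0.01107·V_3 - 0.00001613·V_2 - 0.009091·V_5 = 0
  0.05511·V_5 - 0.0005556·V_1 - 0.00001099·V_2 - 0.009091·V_3 = 0
Solving these 4 simultaneous equations (Gaussian elimination) gives:
  V_1 = 1.979 V, V_2 = 1.721 V, V_3 = 0.02218 V, V_5 = 0.02396 V
Power in each resistor, P = (ΔV)²/R:
  P_R1 = (9 - 1.979)²/6200 = 0.00795 W
  P_R2 = (1.979 - 1.721)²/5600 = 0.00001188 W
  P_R3 = (1.721 - 0.02218)²/62000 = 0.00004657 W
  P_R4 = (0.02218 - 0)²/510 = 0.000000965 W
  P_R5 = (1.979 - 0.02396)²/1800 = 0.002124 W
  P_R6 = (1.721 - 0.02396)²/91000 = 0.00003166 W
  P_R7 = (0.02218 - 0.02396)²/110 = 0.00000002849 W
  P_R8 = (0 - 0.02396)²/22 = 0.00002608 W
P_total = P_R1 + P_R2 + P_R3 + P_R4 + P_R5 + P_R6 + P_R7 + P_R8 = 0.01019 W

Final answer: 0.01019 W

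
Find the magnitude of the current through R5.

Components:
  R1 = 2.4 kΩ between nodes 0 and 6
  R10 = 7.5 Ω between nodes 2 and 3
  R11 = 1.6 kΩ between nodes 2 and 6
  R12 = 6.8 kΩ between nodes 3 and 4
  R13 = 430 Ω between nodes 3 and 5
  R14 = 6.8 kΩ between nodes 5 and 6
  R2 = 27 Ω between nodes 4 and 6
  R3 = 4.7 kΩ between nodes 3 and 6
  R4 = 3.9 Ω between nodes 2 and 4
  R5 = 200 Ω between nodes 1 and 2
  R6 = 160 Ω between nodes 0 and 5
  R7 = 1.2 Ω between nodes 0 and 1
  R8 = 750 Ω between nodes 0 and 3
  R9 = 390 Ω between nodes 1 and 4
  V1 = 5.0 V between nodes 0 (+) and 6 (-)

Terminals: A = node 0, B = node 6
Nodal analysis, taking node 6 as the 0 V reference.
Source V1 fixes V_0 = 5 V.
KCL at each unknown node (sum of currents leaving = 0; resistances in Ω):
  Node 1: (V_1 - V_2)/200 + (V_1 - 5)/1.2 + (V_1 - V_4)/390 = 0
  Node 2: (V_2 - V_4)/3.9 + (V_2 - V_1)/200 + (V_2 - V_3)/7.5 + (V_2 - 0)/1600 = 0
  Node 3: (V_3 - 0)/4700 + (V_3 - 5)/750 + (V_3 - V_2)/7.5 + (V_3 - V_4)/6800 + (V_3 - V_5)/430 = 0
  Node 4: (V_4 - 0)/27 + (V_4 - V_2)/3.9 + (V_4 - V_1)/390 + (V_4 - V_3)/6800 = 0
  Node 5: (V_5 - 5)/160 + (V_5 - V_3)/430 + (V_5 - 0)/6800 = 0
Collecting terms (coefficients in siemens):
  0.8409·V_1 - 0.005·V_2 - 0.002564·V_4 = 4.167
  0.3954·V_2 - 0.005·V_1 - 0.1333·V_3 - 0.2564·V_4 = 0
  0.1374·V_3 - 0.1333·V_2 - 0.0001471·V_4 - 0.002326·V_5 = 0.006667
  0.2962·V_4 - 0.002564·V_1 - 0.2564·V_2 - 0.0001471·V_3 = 0
  0.008723·V_5 - 0.002326·V_3 = 0.03125
Solving these 5 simultaneous equations (Gaussian elimination) gives:
  V_1 = 4.965 V, V_2 = 1.171 V, V_3 = 1.253 V, V_4 = 1.058 V
  V_5 = 3.917 V
I_R5 = (V_1 - V_2)/R5 = (4.965 - 1.171)/200 = 0.01897 A
|I_R5| = 0.01897 A

Final answer: |I_R5| = 0.01897 A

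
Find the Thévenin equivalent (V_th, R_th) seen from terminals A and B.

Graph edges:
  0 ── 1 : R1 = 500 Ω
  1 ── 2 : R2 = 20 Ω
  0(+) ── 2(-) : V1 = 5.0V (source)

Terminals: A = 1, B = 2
Step 1 — V_th is the open-circuit voltage V_A - V_B (nothing connected across the terminals).
Nodal analysis, taking node 2 as the 0 V reference.
Source V1 fixes V_0 = 5 V.
KCL at each unknown node (sum of currents leaving = 0; resistances in Ω):
  Node 1: (V_1 - 5)/500 + (V_1 - 0)/20 = 0
Collecting terms: 0.052 × V_1 = 0.01  =>  V_1 = 0.1923 V
V_th = V_1 - V_2 = 0.1923 - 0 = 0.1923 V
Step 2 — R_th: zero the source — replace V1 by a short circuit (node 2 merges into node 0) — and find the resistance seen between A (node 1) and B (node 0).
Reduce the network between node 1 (A) and node 0 (B) by series/parallel combination:
  Rp1 = R1 ‖ R2 (parallel, both between nodes 0 and 1) = 1/(1/500 + 1/20) = 19.23 Ω
R_th = 19.23 Ω

Final answer: V_th = 0.1923 V, R_th = 19.23 Ω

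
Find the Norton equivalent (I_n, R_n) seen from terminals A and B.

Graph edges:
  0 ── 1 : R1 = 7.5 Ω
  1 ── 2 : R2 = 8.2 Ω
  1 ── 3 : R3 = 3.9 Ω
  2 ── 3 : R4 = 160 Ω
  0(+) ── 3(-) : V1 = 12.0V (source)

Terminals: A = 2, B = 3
Find the Thévenin equivalent first; then I_n = V_th/R_th and R_n = R_th.
Step 1 — V_th is the open-circuit voltage V_A - V_B (nothing connected across the terminals).
Nodal analysis, taking node 3 as the 0 V reference.
Source V1 fixes V_0 = 12 V.
KCL at each unknown node (sum of currents leaving = 0; resistances in Ω):
  Node 1: (V_1 - 12)/7.5 + (V_1 - V_2)/8.2 + (V_1 - 0)/3.9 = 0
  Node 2: (V_2 - V_1)/8.2 + (V_2 - 0)/160 = 0
Collecting terms (coefficients in siemens):
  0.5117·V_1 - 0.122·V_2 = 1.6
  0.1282·V_2 - 0.122·V_1 = 0
Determinant D = (0.5117)(0.1282) - (-0.122)(-0.122) = 0.05073
V_1 = [(1.6)(0.1282) - (-0.122)(0)]/D = 4.044 V
V_2 = [(0.5117)(0) - (1.6)(-0.122)]/D = 3.846 V
V_th = V_2 - V_3 = 3.846 - 0 = 3.846 V
Step 2 — R_th: zero the source — replace V1 by a short circuit (node 3 merges into node 0) — and find the resistance seen between A (node 2) and B (node 0).
Reduce the network between node 2 (A) and node 0 (B) by series/parallel combination:
  Rp1 = R1 ‖ R3 (parallel, both between nodes 0 and 1) = 1/(1/7.5 + 1/3.9) = 2.566 Ω
  Rs1 = R2 + Rp1 (series, joined only at node 1) = 8.2 + 2.566 = 10.77 Ω
  Rp2 = R4 ‖ Rs1 (parallel, both between nodes 0 and 2) = 1/(1/160 + 1/10.77) = 10.09 Ω
R_th = 10.09 Ω
I_n = V_th/R_th = 3.846/10.09 = 0.3813 A, and R_n = R_th = 10.09 Ω

Final answer: I_n = 0.3813 A, R_n = 10.09 Ω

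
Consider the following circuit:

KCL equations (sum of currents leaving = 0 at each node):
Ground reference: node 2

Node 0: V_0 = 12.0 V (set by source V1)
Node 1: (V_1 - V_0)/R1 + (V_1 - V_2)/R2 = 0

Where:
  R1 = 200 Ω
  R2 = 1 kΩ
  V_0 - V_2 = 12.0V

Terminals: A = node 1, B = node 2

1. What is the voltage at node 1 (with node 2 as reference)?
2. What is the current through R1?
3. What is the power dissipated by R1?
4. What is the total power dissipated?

Nodal analysis, taking node 2 as the 0 V reference.
Source V1 fixes V_0 = 12 V.
KCL at each unknown node (sum of currents leaving = 0; resistances in Ω):
  Node 1: (V_1 - 12)/200 + (V_1 - 0)/1000 = 0
Collecting terms: 0.006 × V_1 = 0.06  =>  V_1 = 10 V
Part 1:
  Read off the nodal solution: V_1 = 10 V
Part 2:
  I_R1 = (V_0 - V_1)/R1 = (12 - 10)/200 = 0.01 A
  Magnitude: I_R1 = 0.01 A
Part 3:
  I_R1 = (V_0 - V_1)/R1 = (12 - 10)/200 = 0.01 A
  P_R1 = I_R1² × R1 = (0.01)² × 200 = 0.02 W
Part 4:
  Power in each resistor, P = (ΔV)²/R:
    P_R1 = (12 - 10)²/200 = 0.02 W
    P_R2 = (10 - 0)²/1000 = 0.1 W
  P_total = P_R1 + P_R2 = 0.12 W

Final answers:
1. V_1 = 10 V
2. I_R1 = 0.01 A
3. P_R1 = 0.02 W
4. P_total = 0.12 W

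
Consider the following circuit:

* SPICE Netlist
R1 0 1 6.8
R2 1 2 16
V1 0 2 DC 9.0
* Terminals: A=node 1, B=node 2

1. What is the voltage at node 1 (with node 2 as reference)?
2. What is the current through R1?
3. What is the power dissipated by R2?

Nodal analysis, taking node 2 as the 0 V reference.
Source V1 fixes V_0 = 9 V.
KCL at each unknown node (sum of currents leaving = 0; resistances in Ω):
  Node 1: (V_1 - 9)/6.8 + (V_1 - 0)/16 = 0
Collecting terms: 0.2096 × V_1 = 1.324  =>  V_1 = 6.316 V
Part 1:
  Read off the nodal solution: V_1 = 6.316 V
Part 2:
  I_R1 = (V_0 - V_1)/R1 = (9 - 6.316)/6.8 = 0.3947 A
  Magnitude: I_R1 = 0.3947 A
Part 3:
  I_R2 = (V_1 - V_2)/R2 = (6.316 - 0)/16 = 0.3947 A
  P_R2 = I_R2² × R2 = (0.3947)² × 16 = 2.493 W

Final answers:
1. V_1 = 6.316 V
2. I_R1 = 0.3947 A
3. P_R2 = 2.493 W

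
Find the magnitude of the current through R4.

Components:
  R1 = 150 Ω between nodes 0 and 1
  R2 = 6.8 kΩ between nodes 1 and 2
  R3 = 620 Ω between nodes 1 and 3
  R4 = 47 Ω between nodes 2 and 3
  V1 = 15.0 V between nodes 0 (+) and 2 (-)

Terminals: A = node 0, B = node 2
Nodal analysis, taking node 2 as the 0 V reference.
Source V1 fixes V_0 = 15 V.
KCL at each unknown node (sum of currents leaving = 0; resistances in Ω):
  Node 1: (V_1 - 15)/150 + (V_1 - 0)/6800 + (V_1 - V_3)/620 = 0
  Node 3: (V_3 - V_1)/620 + (V_3 - 0)/47 = 0
Collecting terms (coefficients in siemens):
  0.008427·V_1 - 0.001613·V_3 = 0.1
  0.02289·V_3 - 0.001613·V_1 = 0
Determinant D = (0.008427)(0.02289) - (-0.001613)(-0.001613) = 0.0001903
V_1 = [(0.1)(0.02289) - (-0.001613)(0)]/D = 12.03 V
V_3 = [(0.008427)(0) - (0.1)(-0.001613)]/D = 0.8476 V
I_R4 = (V_2 - V_3)/R4 = (0 - 0.8476)/47 = -0.01804 A
|I_R4| = 0.01804 A

Final answer: |I_R4| = 0.01804 A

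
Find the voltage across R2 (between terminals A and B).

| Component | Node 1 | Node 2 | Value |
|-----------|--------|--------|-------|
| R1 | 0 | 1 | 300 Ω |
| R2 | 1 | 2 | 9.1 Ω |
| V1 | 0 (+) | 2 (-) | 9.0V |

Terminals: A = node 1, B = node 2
R1 and R2 are in series across V1 (node 0 → node 1 → node 2), and the output A–B is taken across R2, so this is a voltage divider.
Series current: I = V1/(R1 + R2) = 9/(300 + 9.1) = 9/309.1 = 0.02912 A
V_R2 = I × R2 = V1 × R2/(R1 + R2) = 9 × 9.1/309.1 = 0.265 V

Final answer: 0.265 V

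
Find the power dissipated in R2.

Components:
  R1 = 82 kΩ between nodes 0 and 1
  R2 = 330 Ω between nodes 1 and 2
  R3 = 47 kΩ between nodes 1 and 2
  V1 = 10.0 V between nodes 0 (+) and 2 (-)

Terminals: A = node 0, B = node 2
Nodal analysis, taking node 2 as the 0 V reference.
Source V1 fixes V_0 = 10 V.
KCL at each unknown node (sum of currents leaving = 0; resistances in Ω):
  Node 1: (V_1 - 10)/82000 + (V_1 - 0)/330 + (V_1 - 0)/47000 = 0
Collecting terms: 0.003064 × V_1 = 0.000122  =>  V_1 = 0.0398 V
I_R2 = (V_1 - V_2)/R2 = (0.0398 - 0)/330 = 0.0001206 A
P_R2 = I_R2² × R2 = (0.0001206)² × 330 = 0.000004801 W

Final answer: 4.801e-06 W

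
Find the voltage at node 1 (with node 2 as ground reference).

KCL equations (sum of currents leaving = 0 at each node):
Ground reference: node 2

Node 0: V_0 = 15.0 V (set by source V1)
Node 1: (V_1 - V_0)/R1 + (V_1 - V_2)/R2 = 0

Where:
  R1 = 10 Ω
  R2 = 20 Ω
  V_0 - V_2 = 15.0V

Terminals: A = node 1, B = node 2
Nodal analysis, taking node 2 as the 0 V reference.
Source V1 fixes V_0 = 15 V.
KCL at each unknown node (sum of currents leaving = 0; resistances in Ω):
  Node 1: (V_1 - 15)/10 + (V_1 - 0)/20 = 0
Collecting terms: 0.15 × V_1 = 1.5  =>  V_1 = 10 V
The requested potential is V_1 = 10 V.

Final answer: V_1 = 10 V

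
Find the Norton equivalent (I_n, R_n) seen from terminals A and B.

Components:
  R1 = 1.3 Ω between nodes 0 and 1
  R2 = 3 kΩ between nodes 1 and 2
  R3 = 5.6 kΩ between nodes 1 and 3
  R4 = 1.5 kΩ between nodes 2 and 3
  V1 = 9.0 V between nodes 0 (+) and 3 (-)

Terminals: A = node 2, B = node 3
Find the Thévenin equivalent first; then I_n = V_th/R_th and R_n = R_th.
Step 1 — V_th is the open-circuit voltage V_A - V_B (nothing connected across the terminals).
Nodal analysis, taking node 3 as the 0 V reference.
Source V1 fixes V_0 = 9 V.
KCL at each unknown node (sum of currents leaving = 0; resistances in Ω):
  Node 1: (V_1 - 9)/1.3 + (V_1 - V_2)/3000 + (V_1 - 0)/5600 = 0
  Node 2: (V_2 - V_1)/3000 + (V_2 - 0)/1500 = 0
Collecting terms (coefficients in siemens):
  0.7697·V_1 - 0.0003333·V_2 = 6.923
  0.001·V_2 - 0.0003333·V_1 = 0
Determinant D = (0.7697)(0.001) - (-0.0003333)(-0.0003333) = 0.0007696
V_1 = [(6.923)(0.001) - (-0.0003333)(0)]/D = 8.995 V
V_2 = [(0.7697)(0) - (6.923)(-0.0003333)]/D = 2.998 V
V_th = V_2 - V_3 = 2.998 - 0 = 2.998 V
Step 2 — R_th: zero the source — replace V1 by a short circuit (node 3 merges into node 0) — and find the resistance seen between A (node 2) and B (node 0).
Reduce the network between node 2 (A) and node 0 (B) by series/parallel combination:
  Rp1 = R1 ‖ R3 (parallel, both between nodes 0 and 1) = 1/(1/1.3 + 1/5600) = 1.3 Ω
  Rs1 = R2 + Rp1 (series, joined only at node 1) = 3000 + 1.3 = 3001 Ω
  Rp2 = R4 ‖ Rs1 (parallel, both between nodes 0 and 2) = 1/(1/1500 + 1/3001) = 1000 Ω
R_th = 1 kΩ
I_n = V_th/R_th = 2.998/1000 = 0.002998 A, and R_n = R_th = 1 kΩ

Final answer: I_n = 0.002998 A, R_n = 1 kΩ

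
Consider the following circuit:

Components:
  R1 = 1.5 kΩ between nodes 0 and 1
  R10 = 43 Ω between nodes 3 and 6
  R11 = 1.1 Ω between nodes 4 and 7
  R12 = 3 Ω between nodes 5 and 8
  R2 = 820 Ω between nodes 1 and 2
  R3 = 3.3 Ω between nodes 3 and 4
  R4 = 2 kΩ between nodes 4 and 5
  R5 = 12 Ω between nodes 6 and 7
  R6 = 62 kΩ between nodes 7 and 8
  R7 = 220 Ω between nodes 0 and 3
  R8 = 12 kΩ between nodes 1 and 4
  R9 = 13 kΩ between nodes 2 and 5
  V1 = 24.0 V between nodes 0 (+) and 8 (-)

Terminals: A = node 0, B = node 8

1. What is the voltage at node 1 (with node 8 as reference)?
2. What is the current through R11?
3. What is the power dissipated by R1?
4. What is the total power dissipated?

Nodal analysis, taking node 8 as the 0 V reference.
Source V1 fixes V_0 = 24 V.
KCL at each unknown node (sum of currents leaving = 0; resistances in Ω):
  Node 1: (V_1 - 24)/1500 + (V_1 - V_2)/820 + (V_1 - V_4)/12000 = 0
  Node 2: (V_2 - V_1)/820 + (V_2 - V_5)/13000 = 0
  Node 3: (V_3 - V_4)/3.3 + (V_3 - 24)/220 + (V_3 - V_6)/43 = 0
  Node 4: (V_4 - V_3)/3.3 + (V_4 - V_5)/2000 + (V_4 - V_1)/12000 + (V_4 - V_7)/1.1 = 0
  Node 5: (V_5 - V_4)/2000 + (V_5 - V_2)/13000 + (V_5 - 0)/3 = 0
  Node 6: (V_6 - V_7)/12 + (V_6 - V_3)/43 = 0
  Node 7: (V_7 - V_6)/12 + (V_7 - 0)/62000 + (V_7 - V_4)/1.1 = 0
Collecting terms (coefficients in siemens):
  0.00197·V_1 - 0.00122·V_2 - 0.00008333·V_4 = 0.016
  0.001296·V_2 - 0.00122·V_1 - 0.00007692·V_5 = 0
  0.3308·V_3 - 0.303·V_4 - 0.02326·V_6 = 0.1091
  1.213·V_4 - 0.00008333·V_1 - 0.303·V_3 - 0.0005·V_5 - 0.9091·V_7 = 0
  0.3339·V_5 - 0.00007692·V_2 - 0.0005·V_4 = 0
  0.1066·V_6 - 0.02326·V_3 - 0.08333·V_7 = 0
  0.9924·V_7 - 0.9091·V_4 - 0.08333·V_6 = 0
Solving these 7 simultaneous equations (Gaussian elimination) gives:
  V_1 = 21.64 V, V_2 = 20.36 V, V_3 = 21.56 V, V_4 = 21.53 V
  V_5 = 0.03693 V, V_6 = 21.54 V, V_7 = 21.53 V
Part 1:
  Read off the nodal solution: V_1 = 21.64 V
Part 2:
  I_R11 = (V_4 - V_7)/R11 = (21.53 - 21.53)/1.1 = -0.0002749 A
  Magnitude: I_R11 = 0.0002749 A
Part 3:
  I_R1 = (V_0 - V_1)/R1 = (24 - 21.64)/1500 = 0.001573 A
  P_R1 = I_R1² × R1 = (0.001573)² × 1500 = 0.00371 W
Part 4:
  Power in each resistor, P = (ΔV)²/R:
    P_R1 = (24 - 21.64)²/1500 = 0.00371 W
    P_R2 = (21.64 - 20.36)²/820 = 0.002004 W
    P_R3 = (21.56 - 21.53)²/3.3 = 0.0003611 W
    P_R4 = (21.53 - 0.03693)²/2000 = 0.2309 W
    P_R5 = (21.54 - 21.53)²/12 = 0.000004645 W
    P_R6 = (21.53 - 0)²/62000 = 0.007475 W
    P_R7 = (24 - 21.56)²/220 = 0.02702 W
    P_R8 = (21.64 - 21.53)²/12000 = 0.000001077 W
    P_R9 = (20.36 - 0.03693)²/13000 = 0.03177 W
    P_R10 = (21.56 - 21.54)²/43 = 0.00001664 W
    P_R11 = (21.53 - 21.53)²/1.1 = 0.00000008314 W
    P_R12 = (0.03693 - 0)²/3 = 0.0004545 W
  P_total = P_R1 + P_R2 + P_R3 + P_R4 + P_R5 + P_R6 + P_R7 + P_R8 + P_R9 + P_R10 + P_R11 + P_R12 = 0.3037 W

Final answers:
1. V_1 = 21.64 V
2. I_R11 = 0.0002749 A
3. P_R1 = 0.00371 W
4. P_total = 0.3037 W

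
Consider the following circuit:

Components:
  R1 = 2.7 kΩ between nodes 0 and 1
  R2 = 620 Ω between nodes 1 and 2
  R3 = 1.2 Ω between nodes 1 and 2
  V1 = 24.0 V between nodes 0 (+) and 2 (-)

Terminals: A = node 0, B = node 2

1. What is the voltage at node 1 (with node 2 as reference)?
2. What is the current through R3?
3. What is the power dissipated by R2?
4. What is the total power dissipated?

Nodal analysis, taking node 2 as the 0 V reference.
Source V1 fixes V_0 = 24 V.
KCL at each unknown node (sum of currents leaving = 0; resistances in Ω):
  Node 1: (V_1 - 24)/2700 + (V_1 - 0)/620 + (V_1 - 0)/1.2 = 0
Collecting terms: 0.8353 × V_1 = 0.008889  =>  V_1 = 0.01064 V
Part 1:
  Read off the nodal solution: V_1 = 0.01064 V
Part 2:
  I_R3 = (V_1 - V_2)/R3 = (0.01064 - 0)/1.2 = 0.008868 A
  Magnitude: I_R3 = 0.008868 A
Part 3:
  I_R2 = (V_1 - V_2)/R2 = (0.01064 - 0)/620 = 0.00001716 A
  P_R2 = I_R2² × R2 = (0.00001716)² × 620 = 0.0000001826 W
Part 4:
  Power in each resistor, P = (ΔV)²/R:
    P_R1 = (24 - 0.01064)²/2700 = 0.2131 W
    P_R2 = (0.01064 - 0)²/620 = 0.0000001826 W
    P_R3 = (0.01064 - 0)²/1.2 = 0.00009437 W
  P_total = P_R1 + P_R2 + P_R3 = 0.2132 W

Final answers:
1. V_1 = 0.01064 V
2. I_R3 = 0.008868 A
3. P_R2 = 1.826e-07 W
4. P_total = 0.2132 W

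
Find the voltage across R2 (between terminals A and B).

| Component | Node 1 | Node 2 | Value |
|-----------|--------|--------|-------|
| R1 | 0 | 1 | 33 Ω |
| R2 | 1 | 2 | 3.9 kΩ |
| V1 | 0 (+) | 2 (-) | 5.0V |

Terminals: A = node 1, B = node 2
R1 and R2 are in series across V1 (node 0 → node 1 → node 2), and the output A–B is taken across R2, so this is a voltage divider.
Series current: I = V1/(R1 + R2) = 5/(33 + 3900) = 5/3933 = 0.001271 A
V_R2 = I × R2 = V1 × R2/(R1 + R2) = 5 × 3900/3933 = 4.958 V

Final answer: 4.958 V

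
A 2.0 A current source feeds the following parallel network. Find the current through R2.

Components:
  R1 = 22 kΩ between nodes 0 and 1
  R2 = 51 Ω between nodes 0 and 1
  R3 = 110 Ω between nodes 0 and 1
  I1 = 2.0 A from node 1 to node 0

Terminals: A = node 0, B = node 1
All resistors sit directly between nodes 0 and 1, so they are in parallel and share one voltage V; the full source current 2 A splits among them.
1/R_par = 1/22000 + 1/51 + 1/110 = 0.02874 S  =>  R_par = 34.79 Ω
V = I × R_par = 2 × 34.79 = 69.58 V
I_R2 = V/R2 = 69.58/51 = 1.364 A

Final answer: 1.364 A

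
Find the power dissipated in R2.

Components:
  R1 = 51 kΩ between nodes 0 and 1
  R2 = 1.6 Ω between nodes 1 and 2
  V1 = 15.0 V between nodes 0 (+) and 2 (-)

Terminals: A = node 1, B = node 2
Nodal analysis, taking node 2 as the 0 V reference.
Source V1 fixes V_0 = 15 V.
KCL at each unknown node (sum of currents leaving = 0; resistances in Ω):
  Node 1: (V_1 - 15)/51000 + (V_1 - 0)/1.6 = 0
Collecting terms: 0.625 × V_1 = 0.0002941  =>  V_1 = 0.0004706 V
I_R2 = (V_1 - V_2)/R2 = (0.0004706 - 0)/1.6 = 0.0002941 A
P_R2 = I_R2² × R2 = (0.0002941)² × 1.6 = 0.0000001384 W

Final answer: 1.384e-07 W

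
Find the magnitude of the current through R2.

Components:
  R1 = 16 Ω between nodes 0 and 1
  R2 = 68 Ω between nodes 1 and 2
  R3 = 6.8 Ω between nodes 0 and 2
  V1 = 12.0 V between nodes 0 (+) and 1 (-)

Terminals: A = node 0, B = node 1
Nodal analysis, taking node 1 as the 0 V reference.
Source V1 fixes V_0 = 12 V.
KCL at each unknown node (sum of currents leaving = 0; resistances in Ω):
  Node 2: (V_2 - 0)/68 + (V_2 - 12)/6.8 = 0
Collecting terms: 0.1618 × V_2 = 1.765  =>  V_2 = 10.91 V
I_R2 = (V_1 - V_2)/R2 = (0 - 10.91)/68 = -0.1604 A
|I_R2| = 0.1604 A

Final answer: |I_R2| = 0.1604 A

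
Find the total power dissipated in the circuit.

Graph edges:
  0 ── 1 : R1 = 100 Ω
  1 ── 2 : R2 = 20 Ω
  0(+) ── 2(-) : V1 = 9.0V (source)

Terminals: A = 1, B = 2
Nodal analysis, taking node 2 as the 0 V reference.
Source V1 fixes V_0 = 9 V.
KCL at each unknown node (sum of currents leaving = 0; resistances in Ω):
  Node 1: (V_1 - 9)/100 + (V_1 - 0)/20 = 0
Collecting terms: 0.06 × V_1 = 0.09  =>  V_1 = 1.5 V
Power in each resistor, P = (ΔV)²/R:
  P_R1 = (9 - 1.5)²/100 = 0.5625 W
  P_R2 = (1.5 - 0)²/20 = 0.1125 W
P_total = P_R1 + P_R2 = 0.675 W

Final answer: 0.675 W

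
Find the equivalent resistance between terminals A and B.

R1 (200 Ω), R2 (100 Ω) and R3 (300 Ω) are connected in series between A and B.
Reduce the network between node 0 (A) and node 3 (B) by series/parallel combination:
  Rs1 = R1 + R2 (series, joined only at node 1) = 200 + 100 = 300 Ω
  Rs2 = R3 + Rs1 (series, joined only at node 2) = 300 + 300 = 600 Ω
R_eq = 600 Ω

Final answer: 600 Ω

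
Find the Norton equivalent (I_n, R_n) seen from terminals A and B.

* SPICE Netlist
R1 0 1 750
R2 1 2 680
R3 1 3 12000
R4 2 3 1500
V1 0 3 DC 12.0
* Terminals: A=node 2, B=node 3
Find the Thévenin equivalent first; then I_n = V_th/R_th and R_n = R_th.
Step 1 — V_th is the open-circuit voltage V_A - V_B (nothing connected across the terminals).
Nodal analysis, taking node 3 as the 0 V reference.
Source V1 fixes V_0 = 12 V.
KCL at each unknown node (sum of currents leaving = 0; resistances in Ω):
  Node 1: (V_1 - 12)/750 + (V_1 - V_2)/680 + (V_1 - 0)/12000 = 0
  Node 2: (V_2 - V_1)/680 + (V_2 - 0)/1500 = 0
Collecting terms (coefficients in siemens):
  0.002887·V_1 - 0.001471·V_2 = 0.016
  0.002137·V_2 - 0.001471·V_1 = 0
Determinant D = (0.002887)(0.002137) - (-0.001471)(-0.001471) = 0.000004008
V_1 = [(0.016)(0.002137) - (-0.001471)(0)]/D = 8.532 V
V_2 = [(0.002887)(0) - (0.016)(-0.001471)]/D = 5.87 V
V_th = V_2 - V_3 = 5.87 - 0 = 5.87 V
Step 2 — R_th: zero the source — replace V1 by a short circuit (node 3 merges into node 0) — and find the resistance seen between A (node 2) and B (node 0).
Reduce the network between node 2 (A) and node 0 (B) by series/parallel combination:
  Rp1 = R1 ‖ R3 (parallel, both between nodes 0 and 1) = 1/(1/750 + 1/12000) = 705.9 Ω
  Rs1 = R2 + Rp1 (series, joined only at node 1) = 680 + 705.9 = 1386 Ω
  Rp2 = R4 ‖ Rs1 (parallel, both between nodes 0 and 2) = 1/(1/1500 + 1/1386) = 720.3 Ω
R_th = 720.3 Ω
I_n = V_th/R_th = 5.87/720.3 = 0.008149 A, and R_n = R_th = 720.3 Ω

Final answer: I_n = 0.008149 A, R_n = 720.3 Ω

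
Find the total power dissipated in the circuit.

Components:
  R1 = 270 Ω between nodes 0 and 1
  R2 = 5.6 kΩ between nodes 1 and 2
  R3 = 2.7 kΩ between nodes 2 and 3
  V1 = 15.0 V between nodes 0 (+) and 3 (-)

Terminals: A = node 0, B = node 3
Nodal analysis, taking node 3 as the 0 V reference.
Source V1 fixes V_0 = 15 V.
KCL at each unknown node (sum of currents leaving = 0; resistances in Ω):
  Node 1: (V_1 - 15)/270 + (V_1 - V_2)/5600 = 0
  Node 2: (V_2 - V_1)/5600 + (V_2 - 0)/2700 = 0
Collecting terms (coefficients in siemens):
  0.003882·V_1 - 0.0001786·V_2 = 0.05556
  0.0005489·V_2 - 0.0001786·V_1 = 0
Determinant D = (0.003882)(0.0005489) - (-0.0001786)(-0.0001786) = 0.000002099
V_1 = [(0.05556)(0.0005489) - (-0.0001786)(0)]/D = 14.53 V
V_2 = [(0.003882)(0) - (0.05556)(-0.0001786)]/D = 4.726 V
Power in each resistor, P = (ΔV)²/R:
  P_R1 = (15 - 14.53)²/270 = 0.0008272 W
  P_R2 = (14.53 - 4.726)²/5600 = 0.01716 W
  P_R3 = (4.726 - 0)²/2700 = 0.008272 W
P_total = P_R1 + P_R2 + P_R3 = 0.02625 W

Final answer: 0.02625 W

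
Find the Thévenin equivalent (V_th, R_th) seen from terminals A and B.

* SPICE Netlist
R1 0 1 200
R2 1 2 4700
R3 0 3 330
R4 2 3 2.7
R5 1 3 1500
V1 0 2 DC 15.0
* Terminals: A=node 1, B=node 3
Step 1 — V_th is the open-circuit voltage V_A - V_B (nothing connected across the terminals).
Nodal analysis, taking node 2 as the 0 V reference.
Source V1 fixes V_0 = 15 V.
KCL at each unknown node (sum of currents leaving = 0; resistances in Ω):
  Node 1: (V_1 - 15)/200 + (V_1 - 0)/4700 + (V_1 - V_3)/1500 = 0
  Node 3: (V_3 - 15)/330 + (V_3 - 0)/2.7 + (V_3 - V_1)/1500 = 0
Collecting terms (coefficients in siemens):
  0.005879·V_1 - 0.0006667·V_3 = 0.075
  0.3741·V_3 - 0.0006667·V_1 = 0.04545
Determinant D = (0.005879)(0.3741) - (-0.0006667)(-0.0006667) = 0.002199
V_1 = [(0.075)(0.3741) - (-0.0006667)(0.04545)]/D = 12.77 V
V_3 = [(0.005879)(0.04545) - (0.075)(-0.0006667)]/D = 0.1443 V
V_th = V_1 - V_3 = 12.77 - 0.1443 = 12.63 V
Step 2 — R_th: zero the source — replace V1 by a short circuit (node 2 merges into node 0) — and find the resistance seen between A (node 1) and B (node 3).
Reduce the network between node 1 (A) and node 3 (B) by series/parallel combination:
  Rp1 = R1 ‖ R2 (parallel, both between nodes 0 and 1) = 1/(1/200 + 1/4700) = 191.8 Ω
  Rp2 = R3 ‖ R4 (parallel, both between nodes 0 and 3) = 1/(1/330 + 1/2.7) = 2.678 Ω
  Rs1 = Rp1 + Rp2 (series, joined only at node 0) = 191.8 + 2.678 = 194.5 Ω
  Rp3 = R5 ‖ Rs1 (parallel, both between nodes 1 and 3) = 1/(1/1500 + 1/194.5) = 172.2 Ω
R_th = 172.2 Ω

Final answer: V_th = 12.63 V, R_th = 172.2 Ω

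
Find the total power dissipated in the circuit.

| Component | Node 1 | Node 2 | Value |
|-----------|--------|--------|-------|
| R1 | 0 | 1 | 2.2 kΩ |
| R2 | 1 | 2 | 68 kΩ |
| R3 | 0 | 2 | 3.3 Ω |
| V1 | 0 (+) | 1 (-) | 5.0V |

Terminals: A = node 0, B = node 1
Nodal analysis, taking node 1 as the 0 V reference.
Source V1 fixes V_0 = 5 V.
KCL at each unknown node (sum of currents leaving = 0; resistances in Ω):
  Node 2: (V_2 - 0)/68000 + (V_2 - 5)/3.3 = 0
Collecting terms: 0.303 × V_2 = 1.515  =>  V_2 = 5 V
Power in each resistor, P = (ΔV)²/R:
  P_R1 = (5 - 0)²/2200 = 0.01136 W
  P_R2 = (0 - 5)²/68000 = 0.0003676 W
  P_R3 = (5 - 5)²/3.3 = 0.00000001784 W
P_total = P_R1 + P_R2 + P_R3 = 0.01173 W

Final answer: 0.01173 W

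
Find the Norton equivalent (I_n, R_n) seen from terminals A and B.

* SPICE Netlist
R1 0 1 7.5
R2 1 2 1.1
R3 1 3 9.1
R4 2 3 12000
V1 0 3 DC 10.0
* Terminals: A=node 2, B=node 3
Find the Thévenin equivalent first; then I_n = V_th/R_th and R_n = R_th.
Step 1 — V_th is the open-circuit voltage V_A - V_B (nothing connected across the terminals).
Nodal analysis, taking node 3 as the 0 V reference.
Source V1 fixes V_0 = 10 V.
KCL at each unknown node (sum of currents leaving = 0; resistances in Ω):
  Node 1: (V_1 - 10)/7.5 + (V_1 - V_2)/1.1 + (V_1 - 0)/9.1 = 0
  Node 2: (V_2 - V_1)/1.1 + (V_2 - 0)/12000 = 0
Collecting terms (coefficients in siemens):
  1.152·V_1 - 0.9091·V_2 = 1.333
  0.9092·V_2 - 0.9091·V_1 = 0
Determinant D = (1.152)(0.9092) - (-0.9091)(-0.9091) = 0.2212
V_1 = [(1.333)(0.9092) - (-0.9091)(0)]/D = 5.48 V
V_2 = [(1.152)(0) - (1.333)(-0.9091)]/D = 5.48 V
V_th = V_2 - V_3 = 5.48 - 0 = 5.48 V
Step 2 — R_th: zero the source — replace V1 by a short circuit (node 3 merges into node 0) — and find the resistance seen between A (node 2) and B (node 0).
Reduce the network between node 2 (A) and node 0 (B) by series/parallel combination:
  Rp1 = R1 ‖ R3 (parallel, both between nodes 0 and 1) = 1/(1/7.5 + 1/9.1) = 4.111 Ω
  Rs1 = R2 + Rp1 (series, joined only at node 1) = 1.1 + 4.111 = 5.211 Ω
  Rp2 = R4 ‖ Rs1 (parallel, both between nodes 0 and 2) = 1/(1/12000 + 1/5.211) = 5.209 Ω
R_th = 5.209 Ω
I_n = V_th/R_th = 5.48/5.209 = 1.052 A, and R_n = R_th = 5.209 Ω

Final answer: I_n = 1.052 A, R_n = 5.209 Ω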